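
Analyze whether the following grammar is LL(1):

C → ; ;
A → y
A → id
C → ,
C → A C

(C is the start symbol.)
Relevant sets:
  FIRST(A) = { 'id', 'y' }

For C:
  PREDICT(C → ';' ';') = { ';' }
  PREDICT(C → ',') = { ',' }
  PREDICT(C → A C) = { 'id', 'y' }
For A:
  PREDICT(A → y) = { 'y' }
  PREDICT(A → id) = { 'id' }

All predict sets are disjoint. The grammar IS LL(1).

Answer: Yes, the grammar is LL(1).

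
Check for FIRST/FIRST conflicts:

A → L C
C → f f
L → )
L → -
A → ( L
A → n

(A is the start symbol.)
FIRST sets of the non-terminals at (or reachable through a nullable prefix from) the front of some alternative:
  FIRST(L) = { ')', '-' }

Productions for A:
  A → L C: FIRST = { ')', '-' }
  A → ( L: FIRST = { '(' }
  A → n: FIRST = { 'n' }
Productions for L:
  L → ): FIRST = { ')' }
  L → -: FIRST = { '-' }
C has only one production, so no FIRST/FIRST conflict is possible there.

All alternatives of each non-terminal have pairwise disjoint FIRST sets.

Answer: No FIRST/FIRST conflicts.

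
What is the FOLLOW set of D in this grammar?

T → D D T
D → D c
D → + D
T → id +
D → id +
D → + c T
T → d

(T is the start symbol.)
{ '+', 'c', 'd', 'id' }

To compute FOLLOW(D), find every occurrence of D on a right-hand side N → α D β: add FIRST(β) \ {ε}, and if β is empty or nullable also add FOLLOW(N). Iterate to a fixed point.

In T → D D T: D is followed by D T, add FIRST(D T) \ {ε} = { '+', 'id' }
In T → D D T: D is followed by T, add FIRST(T) \ {ε} = { '+', 'd', 'id' }
In D → D c: D is followed by c, add FIRST(c) \ {ε} = { 'c' }
In D → + D: D is at the end; this adds FOLLOW(D) to itself — nothing new

Taking the union: FOLLOW(D) = { '+', 'c', 'd', 'id' }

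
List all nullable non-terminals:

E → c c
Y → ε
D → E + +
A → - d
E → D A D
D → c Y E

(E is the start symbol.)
ε-productions: Y → ε
So Y is immediately nullable.
No further non-terminal can be added: every production for the remaining non-terminals contains a terminal or a non-nullable non-terminal.
Nullable = { 'Y' }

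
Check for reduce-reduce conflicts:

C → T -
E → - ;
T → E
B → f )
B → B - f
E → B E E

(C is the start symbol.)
No reduce-reduce conflicts

A reduce-reduce conflict occurs when an LR(0) state has two complete items [A → α .] and [B → β .] — both call for a reduction, and with no lookahead the parser cannot choose between them.

Augment with C' → C and build the canonical LR(0) collection (I0 = CLOSURE({[C' → . C]}), then GOTO on every symbol after a dot until no new states appear). It has 14 states:
  I0: { [B → . B - f], [B → . f )], [C → . T -], [C' → . C], [E → . - ;], [E → . B E E], [T → . E] }  — shift
  I1: { [E → - . ;] }  — shift
  I2: { [B → . B - f], [B → . f )], [B → B . - f], [E → . - ;], [E → . B E E], [E → B . E E] }  — shift
  I3: { [C' → C .] }  — accept
  I4: { [T → E .] }  — reduce
  I5: { [C → T . -] }  — shift
  I6: { [B → f . )] }  — shift
  I7: { [B → f ) .] }  — reduce
  I8: { [C → T - .] }  — reduce
  I9: { [B → B - . f], [E → - . ;] }  — shift
  I10: { [B → . B - f], [B → . f )], [E → . - ;], [E → . B E E], [E → B E . E] }  — shift
  I11: { [E → B E E .] }  — reduce
  I12: { [E → - ; .] }  — reduce
  I13: { [B → B - f .] }  — reduce

No state contains more than one complete item.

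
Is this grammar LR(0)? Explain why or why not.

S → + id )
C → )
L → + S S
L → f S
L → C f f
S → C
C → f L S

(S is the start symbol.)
Augment with S' → S and build the canonical LR(0) collection (I0 = CLOSURE({[S' → . S]}), then GOTO on every symbol after a dot until no new states appear). It has 20 states:
  I0: { [C → . )], [C → . f L S], [S → . + id )], [S → . C], [S' → . S] }  — shift
  I1: { [C → ) .] }  — reduce
  I2: { [S → + . id )] }  — shift
  I3: { [S → C .] }  — reduce
  I4: { [S' → S .] }  — accept
  I5: { [C → . )], [C → . f L S], [C → f . L S], [L → . + S S], [L → . C f f], [L → . f S] }  — shift
  I6: { [C → . )], [C → . f L S], [L → + . S S], [S → . + id )], [S → . C] }  — shift
  I7: { [L → C . f f] }  — shift
  I8: { [C → . )], [C → . f L S], [C → f L . S], [S → . + id )], [S → . C] }  — shift
  I9: { [C → . )], [C → . f L S], [C → f . L S], [L → . + S S], [L → . C f f], [L → . f S], [L → f . S], [S → . + id )], [S → . C] }  — shift
  I10: { [C → . )], [C → . f L S], [L → + . S S], [S → + . id )], [S → . + id )], [S → . C] }  — shift
  I11: { [L → C . f f], [S → C .] }  — shift, reduce
  I12: { [L → f S .] }  — reduce
  I13: { [L → C f . f] }  — shift
  I14: { [L → C f f .] }  — reduce
  I15: { [C → . )], [C → . f L S], [L → + S . S], [S → . + id )], [S → . C] }  — shift
  I16: { [S → + id . )] }  — shift
  I17: { [S → + id ) .] }  — reduce
  I18: { [L → + S S .] }  — reduce
  I19: { [C → f L S .] }  — reduce

Conflict in state I11:
  Shift-reduce conflict between [S → C .] and [L → C . f f]
So the grammar is NOT LR(0).

Answer: No. Shift-reduce conflict between [S → C .] and [L → C . f f]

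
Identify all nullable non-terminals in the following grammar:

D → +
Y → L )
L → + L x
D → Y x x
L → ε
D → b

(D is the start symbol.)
{ 'L' }

ε-productions: L → ε
So L is immediately nullable.
No further non-terminal can be added: every production for the remaining non-terminals contains a terminal or a non-nullable non-terminal.
Nullable = { 'L' }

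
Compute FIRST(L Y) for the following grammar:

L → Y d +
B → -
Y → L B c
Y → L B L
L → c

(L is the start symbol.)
FIRST sets of the non-terminals involved (from the grammar, by fixed-point iteration):
  FIRST(L) = { 'c' }

To compute FIRST(L Y), process the symbols left to right:
Symbol L is a non-terminal. Add FIRST(L) \ {ε} = { 'c' }
L is not nullable (ε ∉ FIRST(L)), so stop here.
FIRST(L Y) = { 'c' }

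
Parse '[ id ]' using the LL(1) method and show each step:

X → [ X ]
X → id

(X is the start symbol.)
LL(1) parsing maintains a stack (initially the start symbol over $) and the input. At each step: if the stack top is a terminal, match it against the current input token; if it is a non-terminal N, replace it with the RHS of M[N, lookahead] (the unique production whose predict set contains the lookahead).

Stack is shown with the top on the left.

Stack    Input     Action
-------------------------
X $      [ id ] $  output X → [ X ]
[ X ] $  [ id ] $  match '['
X ] $    id ] $    output X → id
id ] $   id ] $    match 'id'
] $      ] $       match ']'
$        $         accept

The string is accepted.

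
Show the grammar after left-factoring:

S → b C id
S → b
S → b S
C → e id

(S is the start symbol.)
S → b S'
S' → C id
S' → ε
S' → S
C → e id

Left-factoring transforms A → αβ₁ | αβ₂ into A → αA' and A' → β₁ | β₂
(α is the longest common prefix among the alternatives). Repeat until
no nonterminal has two alternatives with a common prefix.

Round 1: S has alternatives sharing prefix 'b'. Introduce S': S → b S'
  Add: S' → C id
  Add: S' → ε
  Add: S' → S

No remaining common prefixes — done.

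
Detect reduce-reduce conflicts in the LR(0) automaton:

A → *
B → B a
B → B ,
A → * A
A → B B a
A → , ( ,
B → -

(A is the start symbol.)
A reduce-reduce conflict occurs when an LR(0) state has two complete items [A → α .] and [B → β .] — both call for a reduction, and with no lookahead the parser cannot choose between them.

Augment with A' → A and build the canonical LR(0) collection (I0 = CLOSURE({[A' → . A]}), then GOTO on every symbol after a dot until no new states appear). It has 13 states:
  I0: { [A → . * A], [A → . *], [A → . , ( ,], [A → . B B a], [A' → . A], [B → . -], [B → . B ,], [B → . B a] }  — shift
  I1: { [A → * . A], [A → * .], [A → . * A], [A → . *], [A → . , ( ,], [A → . B B a], [B → . -], [B → . B ,], [B → . B a] }  — shift, reduce
  I2: { [A → , . ( ,] }  — shift
  I3: { [B → - .] }  — reduce
  I4: { [A' → A .] }  — accept
  I5: { [A → B . B a], [B → . -], [B → . B ,], [B → . B a], [B → B . ,], [B → B . a] }  — shift
  I6: { [B → B , .] }  — reduce
  I7: { [A → B B . a], [B → B . ,], [B → B . a] }  — shift
  I8: { [B → B a .] }  — reduce
  I9: { [A → B B a .], [B → B a .] }  — 2 reduces
  I10: { [A → , ( . ,] }  — shift
  I11: { [A → , ( , .] }  — reduce
  I12: { [A → * A .] }  — reduce

I9 contains complete items [A → B B a .], [B → B a .] — reduce-reduce conflict.

Answer: Yes — I9: [A → B B a .] vs [B → B a .]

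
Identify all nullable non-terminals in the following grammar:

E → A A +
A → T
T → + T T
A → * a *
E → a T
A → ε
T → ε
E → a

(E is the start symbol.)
ε-productions: A → ε, T → ε
So A, T are immediately nullable.
No further non-terminal can be added: every production for the remaining non-terminals contains a terminal or a non-nullable non-terminal.
Nullable = { 'A', 'T' }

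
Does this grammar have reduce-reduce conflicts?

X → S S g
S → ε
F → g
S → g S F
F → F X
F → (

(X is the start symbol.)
Augment with X' → X and build the canonical LR(0) collection (I0 = CLOSURE({[X' → . X]}), then GOTO on every symbol after a dot until no new states appear). It has 11 states:
  I0: { [S → . g S F], [S → .], [X → . S S g], [X' → . X] }  — shift, reduce
  I1: { [S → . g S F], [S → .], [X → S . S g] }  — shift, reduce
  I2: { [X' → X .] }  — accept
  I3: { [S → . g S F], [S → .], [S → g . S F] }  — shift, reduce
  I4: { [F → . (], [F → . F X], [F → . g], [S → g S . F] }  — shift
  I5: { [F → ( .] }  — reduce
  I6: { [F → F . X], [S → . g S F], [S → .], [S → g S F .], [X → . S S g] }  — shift, 2 reduces
  I7: { [F → g .] }  — reduce
  I8: { [F → F X .] }  — reduce
  I9: { [X → S S . g] }  — shift
  I10: { [X → S S g .] }  — reduce

I6 contains complete items [S → .], [S → g S F .] — reduce-reduce conflict.

Answer: Yes — I6: [S → .] vs [S → g S F .]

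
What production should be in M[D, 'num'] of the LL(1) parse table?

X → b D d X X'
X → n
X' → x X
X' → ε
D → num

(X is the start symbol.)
D → num

To find M[D, 'num'], we find productions for D where 'num' is in the predict set (PREDICT(N → α) = (FIRST(α) \ {ε}) ∪ (FOLLOW(N) if α ⇒* ε)).

D → num: PREDICT = { 'num' }
  'num' is in predict set, so this production goes in M[D, 'num']

M[D, 'num'] = D → num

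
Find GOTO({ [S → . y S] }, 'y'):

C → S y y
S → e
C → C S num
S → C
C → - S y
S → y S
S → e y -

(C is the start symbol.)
GOTO(I, 'y') = CLOSURE({ [A → αX.β] : [A → α.Xβ] ∈ I, X = 'y' })

Items with dot before 'y', with the dot advanced:
  [S → . y S] → [S → y . S]
Closure of the advanced items:
  [S → y . S] has the dot before S: add [S → . e], [S → . C], [S → . y S], [S → . e y -]
  [S → . C] has the dot before C: add [C → . S y y], [C → . C S num], [C → . - S y]

GOTO = { [C → . - S y], [C → . C S num], [C → . S y y], [S → . C], [S → . e y -], [S → . e], [S → . y S], [S → y . S] }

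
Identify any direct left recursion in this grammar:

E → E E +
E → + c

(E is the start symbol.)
E → E E +: LEFT RECURSIVE (starts with E)
E → + c: starts with '+'

The grammar has direct left recursion on: E.

Answer: Yes, E is left-recursive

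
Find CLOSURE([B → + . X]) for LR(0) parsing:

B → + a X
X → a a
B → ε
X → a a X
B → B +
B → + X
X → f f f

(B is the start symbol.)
{ [B → + . X], [X → . a a X], [X → . a a], [X → . f f f] }

To compute CLOSURE, for each item [A → α.Bβ] where B is a non-terminal, add [B → .γ] for all productions B → γ; repeat for the newly added items until nothing changes.

Start with: [B → + . X]
  [B → + . X] has the dot before X: add [X → . a a], [X → . a a X], [X → . f f f]
No further items can be added.

CLOSURE = { [B → + . X], [X → . a a X], [X → . a a], [X → . f f f] }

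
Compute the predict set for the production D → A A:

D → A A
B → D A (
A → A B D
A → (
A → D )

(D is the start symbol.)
PREDICT(D → A A) = (FIRST(RHS) \ {ε}) ∪ (FOLLOW(D) if ε ∈ FIRST(RHS), i.e. RHS ⇒* ε)
FIRST(A) = { '(' }
FIRST(A A) = { '(' }
ε ∉ FIRST(A A), so FOLLOW(D) is not added.
PREDICT(D → A A) = { '(' }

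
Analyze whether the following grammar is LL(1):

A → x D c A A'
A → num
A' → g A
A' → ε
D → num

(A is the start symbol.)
No. Predict set conflict for A': { 'g' }

Relevant sets:
  FOLLOW(A') = { $, 'g' }

For A:
  PREDICT(A → x D c A A') = { 'x' }
  PREDICT(A → num) = { 'num' }
For A':
  PREDICT(A' → g A) = { 'g' }
  PREDICT(A' → ε) = { $, 'g' }
D has a single production, so nothing to check there.

Conflict found: Predict set conflict for A': { 'g' }
The grammar is NOT LL(1).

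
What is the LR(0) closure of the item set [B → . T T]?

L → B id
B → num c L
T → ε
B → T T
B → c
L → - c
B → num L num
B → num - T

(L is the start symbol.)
To compute CLOSURE, for each item [A → α.Bβ] where B is a non-terminal, add [B → .γ] for all productions B → γ; repeat for the newly added items until nothing changes.

Start with: [B → . T T]
  [B → . T T] has the dot before T: add [T → .]
No further items can be added.

CLOSURE = { [B → . T T], [T → .] }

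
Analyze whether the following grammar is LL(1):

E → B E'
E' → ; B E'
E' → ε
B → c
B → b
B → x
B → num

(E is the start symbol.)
Yes, the grammar is LL(1).

A grammar is LL(1) if for each non-terminal N with multiple productions, the predict sets of those productions are pairwise disjoint, where PREDICT(N → α) = (FIRST(α) \ {ε}) ∪ (FOLLOW(N) if α ⇒* ε).

Relevant sets:
  FOLLOW(E') = { $ }

For E':
  PREDICT(E' → ';' B E') = { ';' }
  PREDICT(E' → ε) = { $ }
For B:
  PREDICT(B → c) = { 'c' }
  PREDICT(B → b) = { 'b' }
  PREDICT(B → x) = { 'x' }
  PREDICT(B → num) = { 'num' }
E has a single production, so nothing to check there.

All predict sets are disjoint. The grammar IS LL(1).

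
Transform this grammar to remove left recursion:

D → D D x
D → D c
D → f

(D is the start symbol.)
D is directly left-recursive. The standard transformation for
  A → A α₁ | ... | A α_m | β₁ | ... | β_n
is
  A  → β₁ A' | ... | β_n A'
  A' → α₁ A' | ... | α_m A' | ε

D → f becomes D → f D'
D → D D x becomes D' → D x D'
D → D c becomes D' → c D'
Add D' → ε

Resulting grammar:
D → f D'
D' → D x D'
D' → c D'
D' → ε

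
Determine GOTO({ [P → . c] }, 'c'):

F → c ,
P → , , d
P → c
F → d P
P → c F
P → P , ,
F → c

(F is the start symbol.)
{ [P → c .] }

GOTO(I, 'c') = CLOSURE({ [A → αX.β] : [A → α.Xβ] ∈ I, X = 'c' })

Items with dot before 'c', with the dot advanced:
  [P → . c] → [P → c .]
Closure adds nothing (no advanced item has the dot before a non-terminal).

GOTO = { [P → c .] }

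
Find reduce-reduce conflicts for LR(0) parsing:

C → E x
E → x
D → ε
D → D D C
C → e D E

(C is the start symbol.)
A reduce-reduce conflict occurs when an LR(0) state has two complete items [A → α .] and [B → β .] — both call for a reduction, and with no lookahead the parser cannot choose between them.

Augment with C' → C and build the canonical LR(0) collection (I0 = CLOSURE({[C' → . C]}), then GOTO on every symbol after a dot until no new states appear). It has 10 states:
  I0: { [C → . E x], [C → . e D E], [C' → . C], [E → . x] }  — shift
  I1: { [C' → C .] }  — accept
  I2: { [C → E . x] }  — shift
  I3: { [C → e . D E], [D → . D D C], [D → .] }  — reduce
  I4: { [E → x .] }  — reduce
  I5: { [C → e D . E], [D → . D D C], [D → .], [D → D . D C], [E → . x] }  — shift, reduce
  I6: { [C → . E x], [C → . e D E], [D → . D D C], [D → .], [D → D . D C], [D → D D . C], [E → . x] }  — shift, reduce
  I7: { [C → e D E .] }  — reduce
  I8: { [D → D D C .] }  — reduce
  I9: { [C → E x .] }  — reduce

No state contains more than one complete item.

Answer: No reduce-reduce conflicts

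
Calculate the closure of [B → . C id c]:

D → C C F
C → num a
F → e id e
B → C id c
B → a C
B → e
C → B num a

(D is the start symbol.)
Start with: [B → . C id c]
  [B → . C id c] has the dot before C: add [C → . num a], [C → . B num a]
  [C → . B num a] has the dot before B: add [B → . a C], [B → . e]
No further items can be added.

CLOSURE = { [B → . C id c], [B → . a C], [B → . e], [C → . B num a], [C → . num a] }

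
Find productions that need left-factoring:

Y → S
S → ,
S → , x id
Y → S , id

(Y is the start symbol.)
Left-factoring is needed when two productions for the same non-terminal
share a common prefix on the right-hand side.

Productions for Y:
  Y → S
  Y → S , id
Productions for S:
  S → ,
  S → , x id

Found common prefix 'S' in productions for Y
Found common prefix ',' in productions for S

Answer: Yes, Y has productions with common prefix 'S'; S has productions with common prefix ','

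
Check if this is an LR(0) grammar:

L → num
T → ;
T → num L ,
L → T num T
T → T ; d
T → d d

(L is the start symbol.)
No. Shift-reduce conflict between [L → num .] and [L → . num]

A grammar is LR(0) if no state in the canonical LR(0) collection has:
  - both a shift item (dot before a terminal) and a complete item (shift-reduce conflict), or
  - two or more complete items (reduce-reduce conflict; the accept item [L' → L .] counts as a complete item here).

Augment with L' → L and build the canonical LR(0) collection (I0 = CLOSURE({[L' → . L]}), then GOTO on every symbol after a dot until no new states appear). It has 14 states:
  I0: { [L → . T num T], [L → . num], [L' → . L], [T → . ;], [T → . T ; d], [T → . d d], [T → . num L ,] }  — shift
  I1: { [T → ; .] }  — reduce
  I2: { [L' → L .] }  — accept
  I3: { [L → T . num T], [T → T . ; d] }  — shift
  I4: { [T → d . d] }  — shift
  I5: { [L → . T num T], [L → . num], [L → num .], [T → . ;], [T → . T ; d], [T → . d d], [T → . num L ,], [T → num . L ,] }  — shift, reduce
  I6: { [T → num L . ,] }  — shift
  I7: { [T → num L , .] }  — reduce
  I8: { [T → d d .] }  — reduce
  I9: { [T → T ; . d] }  — shift
  I10: { [L → T num . T], [T → . ;], [T → . T ; d], [T → . d d], [T → . num L ,] }  — shift
  I11: { [L → T num T .], [T → T . ; d] }  — shift, reduce
  I12: { [L → . T num T], [L → . num], [T → . ;], [T → . T ; d], [T → . d d], [T → . num L ,], [T → num . L ,] }  — shift
  I13: { [T → T ; d .] }  — reduce

Conflict in state I5:
  Shift-reduce conflict between [L → num .] and [L → . num]
So the grammar is NOT LR(0).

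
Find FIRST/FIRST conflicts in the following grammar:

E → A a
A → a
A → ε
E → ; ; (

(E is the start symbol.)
A FIRST/FIRST conflict occurs when two productions N → α and N → β for the same non-terminal have FIRST(α) ∩ FIRST(β) ≠ ∅ (with ε ∈ FIRST of a nullable right-hand side, so two nullable alternatives also conflict).

FIRST sets of the non-terminals at (or reachable through a nullable prefix from) the front of some alternative:
  FIRST(A) = { 'a', ε }

Productions for E:
  E → A a: FIRST = { 'a' }
  E → ; ; (: FIRST = { ';' }
Productions for A:
  A → a: FIRST = { 'a' }
  A → ε: FIRST = { ε }

All alternatives of each non-terminal have pairwise disjoint FIRST sets.

Answer: No FIRST/FIRST conflicts.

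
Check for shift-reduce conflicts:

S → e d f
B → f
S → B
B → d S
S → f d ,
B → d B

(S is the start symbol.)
Yes — I5: [B → f .] vs [S → f . d ,]

A shift-reduce conflict occurs when an LR(0) state has both:
  - a complete (reduce) item [A → α .] (dot at the end), and
  - a shift item [B → β . c γ] (dot before a terminal).

Augment with S' → S and build the canonical LR(0) collection (I0 = CLOSURE({[S' → . S]}), then GOTO on every symbol after a dot until no new states appear). It has 12 states:
  I0: { [B → . d B], [B → . d S], [B → . f], [S → . B], [S → . e d f], [S → . f d ,], [S' → . S] }  — shift
  I1: { [S → B .] }  — reduce
  I2: { [S' → S .] }  — accept
  I3: { [B → . d B], [B → . d S], [B → . f], [B → d . B], [B → d . S], [S → . B], [S → . e d f], [S → . f d ,] }  — shift
  I4: { [S → e . d f] }  — shift
  I5: { [B → f .], [S → f . d ,] }  — shift, reduce
  I6: { [S → f d . ,] }  — shift
  I7: { [S → f d , .] }  — reduce
  I8: { [S → e d . f] }  — shift
  I9: { [S → e d f .] }  — reduce
  I10: { [B → d B .], [S → B .] }  — 2 reduces
  I11: { [B → d S .] }  — reduce

I5 contains reduce item [B → f .] and shift item [S → f . d ,] — shift-reduce conflict.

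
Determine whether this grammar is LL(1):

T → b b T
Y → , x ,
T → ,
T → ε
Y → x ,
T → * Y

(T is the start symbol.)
A grammar is LL(1) if for each non-terminal N with multiple productions, the predict sets of those productions are pairwise disjoint, where PREDICT(N → α) = (FIRST(α) \ {ε}) ∪ (FOLLOW(N) if α ⇒* ε).

Relevant sets:
  FOLLOW(T) = { $ }

For T:
  PREDICT(T → b b T) = { 'b' }
  PREDICT(T → ',') = { ',' }
  PREDICT(T → ε) = { $ }
  PREDICT(T → '*' Y) = { '*' }
For Y:
  PREDICT(Y → ',' x ',') = { ',' }
  PREDICT(Y → x ',') = { 'x' }

All predict sets are disjoint. The grammar IS LL(1).

Answer: Yes, the grammar is LL(1).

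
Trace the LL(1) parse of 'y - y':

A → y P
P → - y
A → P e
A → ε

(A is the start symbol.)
Stack is shown with the top on the left.

Stack  Input    Action
----------------------
A $    y - y $  output A → y P
y P $  y - y $  match 'y'
P $    - y $    output P → - y
- y $  - y $    match '-'
y $    y $      match 'y'
$      $        accept

The string is accepted.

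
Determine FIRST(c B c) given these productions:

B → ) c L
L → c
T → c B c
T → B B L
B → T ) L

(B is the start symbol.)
{ 'c' }

To compute FIRST(c B c), process the symbols left to right:
Symbol c is a terminal. Add 'c' and stop.
FIRST(c B c) = { 'c' }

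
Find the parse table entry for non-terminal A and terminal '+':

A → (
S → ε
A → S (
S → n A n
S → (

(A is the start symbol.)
Empty (error entry)

To find M[A, '+'], we find productions for A where '+' is in the predict set (PREDICT(N → α) = (FIRST(α) \ {ε}) ∪ (FOLLOW(N) if α ⇒* ε)).

Relevant sets:
  FIRST(S) = { '(', 'n', ε }

A → (: PREDICT = { '(' }
A → S (: PREDICT = { '(', 'n' }

M[A, '+'] is empty (no production applies)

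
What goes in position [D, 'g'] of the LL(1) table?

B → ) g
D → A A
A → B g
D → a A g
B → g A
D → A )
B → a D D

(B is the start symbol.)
To find M[D, 'g'], we find productions for D where 'g' is in the predict set (PREDICT(N → α) = (FIRST(α) \ {ε}) ∪ (FOLLOW(N) if α ⇒* ε)).

Relevant sets:
  FIRST(A) = { ')', 'a', 'g' }

D → A A: PREDICT = { ')', 'a', 'g' }
  'g' is in predict set, so this production goes in M[D, 'g']
D → a A g: PREDICT = { 'a' }
D → A ): PREDICT = { ')', 'a', 'g' }
  'g' is in predict set, so this production goes in M[D, 'g']

M[D, 'g'] = D → A A, D → A )  (a multiply-defined cell — the grammar is not LL(1))

Answer: D → A A, D → A )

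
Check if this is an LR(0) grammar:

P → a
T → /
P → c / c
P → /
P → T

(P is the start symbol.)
No. Reduce-reduce conflict: [P → / .] and [T → / .]

A grammar is LR(0) if no state in the canonical LR(0) collection has:
  - both a shift item (dot before a terminal) and a complete item (shift-reduce conflict), or
  - two or more complete items (reduce-reduce conflict; the accept item [P' → P .] counts as a complete item here).

Augment with P' → P and build the canonical LR(0) collection (I0 = CLOSURE({[P' → . P]}), then GOTO on every symbol after a dot until no new states appear). It has 8 states:
  I0: { [P → . /], [P → . T], [P → . a], [P → . c / c], [P' → . P], [T → . /] }  — shift
  I1: { [P → / .], [T → / .] }  — 2 reduces
  I2: { [P' → P .] }  — accept
  I3: { [P → T .] }  — reduce
  I4: { [P → a .] }  — reduce
  I5: { [P → c . / c] }  — shift
  I6: { [P → c / . c] }  — shift
  I7: { [P → c / c .] }  — reduce

Conflict in state I1:
  Reduce-reduce conflict: [P → / .] and [T → / .]
So the grammar is NOT LR(0).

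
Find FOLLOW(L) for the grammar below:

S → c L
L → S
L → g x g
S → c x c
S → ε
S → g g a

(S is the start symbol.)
To compute FOLLOW(L), find every occurrence of L on a right-hand side N → α L β: add FIRST(β) \ {ε}, and if β is empty or nullable also add FOLLOW(N). Iterate to a fixed point.

In S → c L: L is at the end, add FOLLOW(S)

The FOLLOW sets referred to above (computed the same way, to a fixed point):
  FOLLOW(S) = { $ }

Taking the union: FOLLOW(L) = { $ }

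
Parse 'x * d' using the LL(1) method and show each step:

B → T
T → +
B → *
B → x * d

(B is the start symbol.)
LL(1) parsing maintains a stack (initially the start symbol over $) and the input. At each step: if the stack top is a terminal, match it against the current input token; if it is a non-terminal N, replace it with the RHS of M[N, lookahead] (the unique production whose predict set contains the lookahead).

Stack is shown with the top on the left.

Stack    Input    Action
------------------------
B $      x * d $  output B → x * d
x * d $  x * d $  match 'x'
* d $    * d $    match '*'
d $      d $      match 'd'
$        $        accept

The string is accepted.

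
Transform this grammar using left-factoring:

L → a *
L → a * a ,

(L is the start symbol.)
L → a * L'
L' → ε
L' → a ,

Left-factoring transforms A → αβ₁ | αβ₂ into A → αA' and A' → β₁ | β₂
(α is the longest common prefix among the alternatives). Repeat until
no nonterminal has two alternatives with a common prefix.

Round 1: L has alternatives sharing prefix 'a *'. Introduce L': L → a * L'
  Add: L' → ε
  Add: L' → a ,

No remaining common prefixes — done.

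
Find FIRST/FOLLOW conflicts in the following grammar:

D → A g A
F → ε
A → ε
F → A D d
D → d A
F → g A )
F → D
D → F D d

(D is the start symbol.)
Yes. F → A D d with FOLLOW(F) on { 'd', 'g' }; F → g A ')' with FOLLOW(F) on { 'g' }; F → D with FOLLOW(F) on { 'd', 'g' }

A FIRST/FOLLOW conflict occurs when a non-terminal N has a nullable alternative N → β (β ⇒* ε) and another alternative N → α with FIRST(α) ∩ FOLLOW(N) ≠ ∅: on such a lookahead the parser cannot decide between expanding α and letting N vanish via β.

Nullable non-terminals: A, F.
FIRST sets used below: FIRST(A) = { ε }, FIRST(D) = { 'd', 'g' }
A has a nullable alternative but only one production, so nothing to check.

F: nullable alternative(s) F → ε; FOLLOW(F) = { 'd', 'g' }
  F → ε: FIRST \ {ε} = { } — this is the only nullable alternative, skip
  F → A D d: FIRST \ {ε} = { 'd', 'g' } — overlaps FOLLOW(F) on { 'd', 'g' }: CONFLICT
  F → g A ): FIRST \ {ε} = { 'g' } — overlaps FOLLOW(F) on { 'g' }: CONFLICT
  F → D: FIRST \ {ε} = { 'd', 'g' } — overlaps FOLLOW(F) on { 'd', 'g' }: CONFLICT

D has no nullable alternative, so no FIRST/FOLLOW check is needed there.

So the grammar has 3 FIRST/FOLLOW conflicts (marked CONFLICT above).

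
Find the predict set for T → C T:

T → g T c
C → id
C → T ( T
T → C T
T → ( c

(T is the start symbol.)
{ '(', 'g', 'id' }

PREDICT(T → C T) = (FIRST(RHS) \ {ε}) ∪ (FOLLOW(T) if ε ∈ FIRST(RHS), i.e. RHS ⇒* ε)
FIRST(C) = { '(', 'g', 'id' }
FIRST(C T) = { '(', 'g', 'id' }
ε ∉ FIRST(C T), so FOLLOW(T) is not added.
PREDICT(T → C T) = { '(', 'g', 'id' }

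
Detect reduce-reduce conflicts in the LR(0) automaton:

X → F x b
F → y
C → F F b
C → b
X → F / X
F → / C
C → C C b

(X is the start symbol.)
Yes — I15: [C → C C b .] vs [C → b .]

Augment with X' → X and build the canonical LR(0) collection (I0 = CLOSURE({[X' → . X]}), then GOTO on every symbol after a dot until no new states appear). It has 16 states:
  I0: { [F → . / C], [F → . y], [X → . F / X], [X → . F x b], [X' → . X] }  — shift
  I1: { [C → . C C b], [C → . F F b], [C → . b], [F → . / C], [F → . y], [F → / . C] }  — shift
  I2: { [X → F . / X], [X → F . x b] }  — shift
  I3: { [X' → X .] }  — accept
  I4: { [F → y .] }  — reduce
  I5: { [F → . / C], [F → . y], [X → . F / X], [X → . F x b], [X → F / . X] }  — shift
  I6: { [X → F x . b] }  — shift
  I7: { [X → F x b .] }  — reduce
  I8: { [X → F / X .] }  — reduce
  I9: { [C → . C C b], [C → . F F b], [C → . b], [C → C . C b], [F → . / C], [F → . y], [F → / C .] }  — shift, reduce
  I10: { [C → F . F b], [F → . / C], [F → . y] }  — shift
  I11: { [C → b .] }  — reduce
  I12: { [C → F F . b] }  — shift
  I13: { [C → F F b .] }  — reduce
  I14: { [C → . C C b], [C → . F F b], [C → . b], [C → C . C b], [C → C C . b], [F → . / C], [F → . y] }  — shift
  I15: { [C → C C b .], [C → b .] }  — 2 reduces

I15 contains complete items [C → C C b .], [C → b .] — reduce-reduce conflict.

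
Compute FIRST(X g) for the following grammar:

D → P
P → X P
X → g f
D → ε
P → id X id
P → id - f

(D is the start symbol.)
FIRST sets of the non-terminals involved (from the grammar, by fixed-point iteration):
  FIRST(X) = { 'g' }

To compute FIRST(X g), process the symbols left to right:
Symbol X is a non-terminal. Add FIRST(X) \ {ε} = { 'g' }
X is not nullable (ε ∉ FIRST(X)), so stop here.
FIRST(X g) = { 'g' }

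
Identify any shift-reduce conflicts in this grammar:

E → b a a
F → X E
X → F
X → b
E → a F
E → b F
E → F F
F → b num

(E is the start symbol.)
A shift-reduce conflict occurs when an LR(0) state has both:
  - a complete (reduce) item [A → α .] (dot at the end), and
  - a shift item [B → β . c γ] (dot before a terminal).

Augment with E' → E and build the canonical LR(0) collection (I0 = CLOSURE({[E' → . E]}), then GOTO on every symbol after a dot until no new states appear). It has 14 states:
  I0: { [E → . F F], [E → . a F], [E → . b F], [E → . b a a], [E' → . E], [F → . X E], [F → . b num], [X → . F], [X → . b] }  — shift
  I1: { [E' → E .] }  — accept
  I2: { [E → F . F], [F → . X E], [F → . b num], [X → . F], [X → . b], [X → F .] }  — shift, reduce
  I3: { [E → . F F], [E → . a F], [E → . b F], [E → . b a a], [F → . X E], [F → . b num], [F → X . E], [X → . F], [X → . b] }  — shift
  I4: { [E → a . F], [F → . X E], [F → . b num], [X → . F], [X → . b] }  — shift
  I5: { [E → b . F], [E → b . a a], [F → . X E], [F → . b num], [F → b . num], [X → . F], [X → . b], [X → b .] }  — shift, reduce
  I6: { [E → b F .], [X → F .] }  — 2 reduces
  I7: { [E → b a . a] }  — shift
  I8: { [F → b . num], [X → b .] }  — shift, reduce
  I9: { [F → b num .] }  — reduce
  I10: { [E → b a a .] }  — reduce
  I11: { [E → a F .], [X → F .] }  — 2 reduces
  I12: { [F → X E .] }  — reduce
  I13: { [E → F F .], [X → F .] }  — 2 reduces

I2 contains reduce item [X → F .] and shift items [F → . b num], [X → . b] — shift-reduce conflict.
I5 contains reduce item [X → b .] and shift items [E → b . a a], [F → . b num], [F → b . num], [X → . b] — shift-reduce conflict.
I8 contains reduce item [X → b .] and shift item [F → b . num] — shift-reduce conflict.

Answer: Yes — I2: [X → F .] vs [F → . b num]; I5: [X → b .] vs [E → b . a a]; I8: [X → b .] vs [F → b . num]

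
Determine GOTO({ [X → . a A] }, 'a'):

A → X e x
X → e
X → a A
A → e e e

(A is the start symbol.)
{ [A → . X e x], [A → . e e e], [X → . a A], [X → . e], [X → a . A] }

GOTO(I, 'a') = CLOSURE({ [A → αX.β] : [A → α.Xβ] ∈ I, X = 'a' })

Items with dot before 'a', with the dot advanced:
  [X → . a A] → [X → a . A]
Closure of the advanced items:
  [X → a . A] has the dot before A: add [A → . X e x], [A → . e e e]
  [A → . X e x] has the dot before X: add [X → . e], [X → . a A]

GOTO = { [A → . X e x], [A → . e e e], [X → . a A], [X → . e], [X → a . A] }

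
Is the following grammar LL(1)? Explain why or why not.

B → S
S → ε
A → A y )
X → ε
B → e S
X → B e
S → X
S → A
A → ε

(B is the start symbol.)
No. Predict set conflict for B: { 'e' }

Relevant sets:
  FIRST(S) = { 'e', 'y', ε }
  FIRST(X) = { 'e', 'y', ε }
  FIRST(A) = { 'y', ε }
  FIRST(B) = { 'e', 'y', ε }
  FOLLOW(B) = { $, 'e' }
  FOLLOW(S) = { $, 'e' }
  FOLLOW(A) = { $, 'e', 'y' }
  FOLLOW(X) = { $, 'e' }

For B:
  PREDICT(B → S) = { $, 'e', 'y' }
  PREDICT(B → e S) = { 'e' }
For S:
  PREDICT(S → ε) = { $, 'e' }
  PREDICT(S → X) = { $, 'e', 'y' }
  PREDICT(S → A) = { $, 'e', 'y' }
For A:
  PREDICT(A → A y ')') = { 'y' }
  PREDICT(A → ε) = { $, 'e', 'y' }
For X:
  PREDICT(X → ε) = { $, 'e' }
  PREDICT(X → B e) = { 'e', 'y' }

Conflict found: Predict set conflict for B: { 'e' }
The grammar is NOT LL(1).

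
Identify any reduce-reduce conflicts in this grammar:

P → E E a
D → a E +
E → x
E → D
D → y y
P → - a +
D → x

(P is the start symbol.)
Yes — I6: [D → x .] vs [E → x .]

A reduce-reduce conflict occurs when an LR(0) state has two complete items [A → α .] and [B → β .] — both call for a reduction, and with no lookahead the parser cannot choose between them.

Augment with P' → P and build the canonical LR(0) collection (I0 = CLOSURE({[P' → . P]}), then GOTO on every symbol after a dot until no new states appear). It has 15 states:
  I0: { [D → . a E +], [D → . x], [D → . y y], [E → . D], [E → . x], [P → . - a +], [P → . E E a], [P' → . P] }  — shift
  I1: { [P → - . a +] }  — shift
  I2: { [E → D .] }  — reduce
  I3: { [D → . a E +], [D → . x], [D → . y y], [E → . D], [E → . x], [P → E . E a] }  — shift
  I4: { [P' → P .] }  — accept
  I5: { [D → . a E +], [D → . x], [D → . y y], [D → a . E +], [E → . D], [E → . x] }  — shift
  I6: { [D → x .], [E → x .] }  — 2 reduces
  I7: { [D → y . y] }  — shift
  I8: { [D → y y .] }  — reduce
  I9: { [D → a E . +] }  — shift
  I10: { [D → a E + .] }  — reduce
  I11: { [P → E E . a] }  — shift
  I12: { [P → E E a .] }  — reduce
  I13: { [P → - a . +] }  — shift
  I14: { [P → - a + .] }  — reduce

I6 contains complete items [D → x .], [E → x .] — reduce-reduce conflict.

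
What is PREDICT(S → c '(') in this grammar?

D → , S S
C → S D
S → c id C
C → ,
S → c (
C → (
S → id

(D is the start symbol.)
PREDICT(S → c '(') = (FIRST(RHS) \ {ε}) ∪ (FOLLOW(S) if ε ∈ FIRST(RHS), i.e. RHS ⇒* ε)
FIRST(c '(') = { 'c' }
ε ∉ FIRST(c '('), so FOLLOW(S) is not added.
PREDICT(S → c '(') = { 'c' }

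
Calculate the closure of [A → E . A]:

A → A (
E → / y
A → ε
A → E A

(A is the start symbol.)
{ [A → . A (], [A → . E A], [A → .], [A → E . A], [E → . / y] }

Start with: [A → E . A]
  [A → E . A] has the dot before A: add [A → . A (], [A → .], [A → . E A]
  [A → . E A] has the dot before E: add [E → . / y]
No further items can be added.

CLOSURE = { [A → . A (], [A → . E A], [A → .], [A → E . A], [E → . / y] }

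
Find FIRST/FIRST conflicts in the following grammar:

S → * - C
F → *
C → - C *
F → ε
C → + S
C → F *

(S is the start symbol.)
No FIRST/FIRST conflicts.

FIRST sets of the non-terminals at (or reachable through a nullable prefix from) the front of some alternative:
  FIRST(F) = { '*', ε }

Productions for F:
  F → *: FIRST = { '*' }
  F → ε: FIRST = { ε }
Productions for C:
  C → - C *: FIRST = { '-' }
  C → + S: FIRST = { '+' }
  C → F *: FIRST = { '*' }
S has only one production, so no FIRST/FIRST conflict is possible there.

All alternatives of each non-terminal have pairwise disjoint FIRST sets.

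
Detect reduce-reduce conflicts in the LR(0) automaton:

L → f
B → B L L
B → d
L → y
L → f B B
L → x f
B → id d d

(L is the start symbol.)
A reduce-reduce conflict occurs when an LR(0) state has two complete items [A → α .] and [B → β .] — both call for a reduction, and with no lookahead the parser cannot choose between them.

Augment with L' → L and build the canonical LR(0) collection (I0 = CLOSURE({[L' → . L]}), then GOTO on every symbol after a dot until no new states appear). It has 14 states:
  I0: { [L → . f B B], [L → . f], [L → . x f], [L → . y], [L' → . L] }  — shift
  I1: { [L' → L .] }  — accept
  I2: { [B → . B L L], [B → . d], [B → . id d d], [L → f . B B], [L → f .] }  — shift, reduce
  I3: { [L → x . f] }  — shift
  I4: { [L → y .] }  — reduce
  I5: { [L → x f .] }  — reduce
  I6: { [B → . B L L], [B → . d], [B → . id d d], [B → B . L L], [L → . f B B], [L → . f], [L → . x f], [L → . y], [L → f B . B] }  — shift
  I7: { [B → d .] }  — reduce
  I8: { [B → id . d d] }  — shift
  I9: { [B → id d . d] }  — shift
  I10: { [B → id d d .] }  — reduce
  I11: { [B → B . L L], [L → . f B B], [L → . f], [L → . x f], [L → . y], [L → f B B .] }  — shift, reduce
  I12: { [B → B L . L], [L → . f B B], [L → . f], [L → . x f], [L → . y] }  — shift
  I13: { [B → B L L .] }  — reduce

No state contains more than one complete item.

Answer: No reduce-reduce conflicts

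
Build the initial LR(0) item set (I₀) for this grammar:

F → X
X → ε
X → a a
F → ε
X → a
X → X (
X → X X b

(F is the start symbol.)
{ [F → . X], [F → .], [F' → . F], [X → . X (], [X → . X X b], [X → . a a], [X → . a], [X → .] }

First, augment the grammar with F' → F
I₀ = CLOSURE({ [F' → . F] }):
  [F' → . F] has the dot before F: add [F → . X], [F → .]
  [F → . X] has the dot before X: add [X → .], [X → . a a], [X → . a], [X → . X (], [X → . X X b]
No further items can be added.

I₀ = { [F → . X], [F → .], [F' → . F], [X → . X (], [X → . X X b], [X → . a a], [X → . a], [X → .] }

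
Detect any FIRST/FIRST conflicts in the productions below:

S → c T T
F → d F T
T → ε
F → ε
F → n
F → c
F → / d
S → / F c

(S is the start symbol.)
A FIRST/FIRST conflict occurs when two productions N → α and N → β for the same non-terminal have FIRST(α) ∩ FIRST(β) ≠ ∅ (with ε ∈ FIRST of a nullable right-hand side, so two nullable alternatives also conflict).

Productions for S:
  S → c T T: FIRST = { 'c' }
  S → / F c: FIRST = { '/' }
Productions for F:
  F → d F T: FIRST = { 'd' }
  F → ε: FIRST = { ε }
  F → n: FIRST = { 'n' }
  F → c: FIRST = { 'c' }
  F → / d: FIRST = { '/' }
T has only one production, so no FIRST/FIRST conflict is possible there.

All alternatives of each non-terminal have pairwise disjoint FIRST sets.

Answer: No FIRST/FIRST conflicts.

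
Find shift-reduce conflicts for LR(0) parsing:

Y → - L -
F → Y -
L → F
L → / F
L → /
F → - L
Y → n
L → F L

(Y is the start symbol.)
Yes — I5: [L → / .] vs [F → . - L]; I6: [L → F .] vs [F → . - L]; I13: [F → - L .] vs [Y → - L . -]

A shift-reduce conflict occurs when an LR(0) state has both:
  - a complete (reduce) item [A → α .] (dot at the end), and
  - a shift item [B → β . c γ] (dot before a terminal).

Augment with Y' → Y and build the canonical LR(0) collection (I0 = CLOSURE({[Y' → . Y]}), then GOTO on every symbol after a dot until no new states appear). It has 14 states:
  I0: { [Y → . - L -], [Y → . n], [Y' → . Y] }  — shift
  I1: { [F → . - L], [F → . Y -], [L → . / F], [L → . /], [L → . F L], [L → . F], [Y → - . L -], [Y → . - L -], [Y → . n] }  — shift
  I2: { [Y' → Y .] }  — accept
  I3: { [Y → n .] }  — reduce
  I4: { [F → - . L], [F → . - L], [F → . Y -], [L → . / F], [L → . /], [L → . F L], [L → . F], [Y → - . L -], [Y → . - L -], [Y → . n] }  — shift
  I5: { [F → . - L], [F → . Y -], [L → / . F], [L → / .], [Y → . - L -], [Y → . n] }  — shift, reduce
  I6: { [F → . - L], [F → . Y -], [L → . / F], [L → . /], [L → . F L], [L → . F], [L → F . L], [L → F .], [Y → . - L -], [Y → . n] }  — shift, reduce
  I7: { [Y → - L . -] }  — shift
  I8: { [F → Y . -] }  — shift
  I9: { [F → Y - .] }  — reduce
  I10: { [Y → - L - .] }  — reduce
  I11: { [L → F L .] }  — reduce
  I12: { [L → / F .] }  — reduce
  I13: { [F → - L .], [Y → - L . -] }  — shift, reduce

I5 contains reduce item [L → / .] and shift items [F → . - L], [Y → . - L -], [Y → . n] — shift-reduce conflict.
I6 contains reduce item [L → F .] and shift items [F → . - L], [L → . /], [L → . / F], [Y → . - L -], [Y → . n] — shift-reduce conflict.
I13 contains reduce item [F → - L .] and shift item [Y → - L . -] — shift-reduce conflict.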